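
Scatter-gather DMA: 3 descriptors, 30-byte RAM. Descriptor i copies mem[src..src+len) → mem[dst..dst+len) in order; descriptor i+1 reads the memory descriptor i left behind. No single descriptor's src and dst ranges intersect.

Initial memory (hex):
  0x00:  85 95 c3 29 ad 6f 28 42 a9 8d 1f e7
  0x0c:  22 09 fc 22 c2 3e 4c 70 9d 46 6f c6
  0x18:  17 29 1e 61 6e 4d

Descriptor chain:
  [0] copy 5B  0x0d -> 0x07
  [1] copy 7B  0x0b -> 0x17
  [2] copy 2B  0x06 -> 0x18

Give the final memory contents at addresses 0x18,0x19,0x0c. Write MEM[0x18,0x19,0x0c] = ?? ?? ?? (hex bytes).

MEM[0x18,0x19,0x0c] = 28 09 22

  after D0: wrote 5B at 0x07 = 09fc22c23e
  after D1: wrote 7B at 0x17 = 3e2209fc22c23e
  after D2: wrote 2B at 0x18 = 2809
query mem[0x18]=0x28, mem[0x19]=0x09, mem[0x0c]=0x22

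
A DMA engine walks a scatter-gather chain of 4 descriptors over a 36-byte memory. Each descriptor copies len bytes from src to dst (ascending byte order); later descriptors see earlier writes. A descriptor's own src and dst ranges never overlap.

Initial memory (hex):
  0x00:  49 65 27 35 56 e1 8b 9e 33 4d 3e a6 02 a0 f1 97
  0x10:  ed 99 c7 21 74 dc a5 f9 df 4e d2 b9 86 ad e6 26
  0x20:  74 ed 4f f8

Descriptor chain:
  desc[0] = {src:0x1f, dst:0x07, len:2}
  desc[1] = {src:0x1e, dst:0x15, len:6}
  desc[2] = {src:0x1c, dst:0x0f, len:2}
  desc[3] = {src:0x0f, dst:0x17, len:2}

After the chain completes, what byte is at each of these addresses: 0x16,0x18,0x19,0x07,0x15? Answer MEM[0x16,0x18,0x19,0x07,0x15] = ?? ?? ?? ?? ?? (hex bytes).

[0] 0x1f->0x07 len=2 : 26 74
[1] 0x1e->0x15 len=6 : e6 26 74 ed 4f f8
[2] 0x1c->0x0f len=2 : 86 ad
[3] 0x0f->0x17 len=2 : 86 ad
query mem[0x16]=0x26, mem[0x18]=0xad, mem[0x19]=0x4f, mem[0x07]=0x26, mem[0x15]=0xe6

MEM[0x16,0x18,0x19,0x07,0x15] = 26 ad 4f 26 e6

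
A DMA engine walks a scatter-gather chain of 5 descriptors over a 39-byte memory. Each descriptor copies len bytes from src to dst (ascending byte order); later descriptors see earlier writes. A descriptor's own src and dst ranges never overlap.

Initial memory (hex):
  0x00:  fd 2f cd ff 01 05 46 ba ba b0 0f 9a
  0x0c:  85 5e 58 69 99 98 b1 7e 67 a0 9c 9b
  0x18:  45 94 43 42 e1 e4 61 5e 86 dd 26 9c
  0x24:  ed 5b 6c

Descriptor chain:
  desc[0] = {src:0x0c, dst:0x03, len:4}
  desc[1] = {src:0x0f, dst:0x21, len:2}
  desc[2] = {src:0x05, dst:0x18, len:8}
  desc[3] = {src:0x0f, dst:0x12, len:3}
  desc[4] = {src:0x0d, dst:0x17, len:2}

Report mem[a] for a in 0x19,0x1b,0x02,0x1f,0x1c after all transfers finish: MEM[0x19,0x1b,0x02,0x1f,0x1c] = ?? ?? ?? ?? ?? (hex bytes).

  after D0: wrote 4B at 0x03 = 855e5869
  after D1: wrote 2B at 0x21 = 6999
  after D2: wrote 8B at 0x18 = 5869babab00f9a85
  after D3: wrote 3B at 0x12 = 699998
  after D4: wrote 2B at 0x17 = 5e58
query mem[0x19]=0x69, mem[0x1b]=0xba, mem[0x02]=0xcd, mem[0x1f]=0x85, mem[0x1c]=0xb0

MEM[0x19,0x1b,0x02,0x1f,0x1c] = 69 ba cd 85 b0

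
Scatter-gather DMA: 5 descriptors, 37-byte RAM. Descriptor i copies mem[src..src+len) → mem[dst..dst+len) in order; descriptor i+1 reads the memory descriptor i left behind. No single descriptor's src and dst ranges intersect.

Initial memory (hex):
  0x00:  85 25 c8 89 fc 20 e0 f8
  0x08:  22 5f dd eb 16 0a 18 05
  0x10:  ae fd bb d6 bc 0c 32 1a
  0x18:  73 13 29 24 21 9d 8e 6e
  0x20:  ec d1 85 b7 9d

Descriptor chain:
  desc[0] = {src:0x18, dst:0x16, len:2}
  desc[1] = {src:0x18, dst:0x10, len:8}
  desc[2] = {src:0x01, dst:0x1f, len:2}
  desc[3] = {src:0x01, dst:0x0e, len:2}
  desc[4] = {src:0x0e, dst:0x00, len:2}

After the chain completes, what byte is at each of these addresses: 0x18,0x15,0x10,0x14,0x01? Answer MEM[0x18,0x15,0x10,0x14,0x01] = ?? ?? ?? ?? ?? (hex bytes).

MEM[0x18,0x15,0x10,0x14,0x01] = 73 9d 73 21 c8

D0: mem[0x16..0x17] <- [73 13]
D1: mem[0x10..0x17] <- [73 13 29 24 21 9d 8e 6e]
D2: mem[0x1f..0x20] <- [25 c8]
D3: mem[0x0e..0x0f] <- [25 c8]
D4: mem[0x00..0x01] <- [25 c8]
query mem[0x18]=0x73, mem[0x15]=0x9d, mem[0x10]=0x73, mem[0x14]=0x21, mem[0x01]=0xc8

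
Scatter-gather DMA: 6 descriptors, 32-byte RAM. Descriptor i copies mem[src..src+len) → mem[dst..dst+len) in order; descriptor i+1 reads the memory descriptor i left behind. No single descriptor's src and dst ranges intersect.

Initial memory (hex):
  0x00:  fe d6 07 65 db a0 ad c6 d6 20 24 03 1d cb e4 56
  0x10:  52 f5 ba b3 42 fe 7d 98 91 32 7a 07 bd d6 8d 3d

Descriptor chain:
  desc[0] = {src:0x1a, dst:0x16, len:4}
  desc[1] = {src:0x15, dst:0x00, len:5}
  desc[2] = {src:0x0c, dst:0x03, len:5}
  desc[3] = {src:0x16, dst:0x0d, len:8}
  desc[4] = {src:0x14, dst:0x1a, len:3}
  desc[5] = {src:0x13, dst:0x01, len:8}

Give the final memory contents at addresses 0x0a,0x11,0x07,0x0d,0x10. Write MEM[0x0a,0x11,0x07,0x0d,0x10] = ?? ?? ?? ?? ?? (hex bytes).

MEM[0x0a,0x11,0x07,0x0d,0x10] = 24 7a d6 7a d6

  after D0: wrote 4B at 0x16 = 7a07bdd6
  after D1: wrote 5B at 0x00 = fe7a07bdd6
  after D2: wrote 5B at 0x03 = 1dcbe45652
  after D3: wrote 8B at 0x0d = 7a07bdd67a07bdd6
  after D4: wrote 3B at 0x1a = d6fe7a
  after D5: wrote 8B at 0x01 = bdd6fe7a07bdd6d6
query mem[0x0a]=0x24, mem[0x11]=0x7a, mem[0x07]=0xd6, mem[0x0d]=0x7a, mem[0x10]=0xd6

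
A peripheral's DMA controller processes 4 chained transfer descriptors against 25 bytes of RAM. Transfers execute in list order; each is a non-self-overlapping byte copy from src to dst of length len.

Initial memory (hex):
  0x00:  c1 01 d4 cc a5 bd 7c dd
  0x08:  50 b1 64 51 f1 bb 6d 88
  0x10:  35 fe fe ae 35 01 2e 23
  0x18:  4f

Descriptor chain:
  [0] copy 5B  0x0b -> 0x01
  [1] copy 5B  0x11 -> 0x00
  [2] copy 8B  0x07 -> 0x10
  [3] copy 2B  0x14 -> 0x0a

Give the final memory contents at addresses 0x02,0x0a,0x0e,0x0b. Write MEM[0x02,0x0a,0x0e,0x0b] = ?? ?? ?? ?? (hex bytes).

#0 dst[0x01+5] := {0x51,0xf1,0xbb,0x6d,0x88}
#1 dst[0x00+5] := {0xfe,0xfe,0xae,0x35,0x01}
#2 dst[0x10+8] := {0xdd,0x50,0xb1,0x64,0x51,0xf1,0xbb,0x6d}
#3 dst[0x0a+2] := {0x51,0xf1}
query mem[0x02]=0xae, mem[0x0a]=0x51, mem[0x0e]=0x6d, mem[0x0b]=0xf1

MEM[0x02,0x0a,0x0e,0x0b] = ae 51 6d f1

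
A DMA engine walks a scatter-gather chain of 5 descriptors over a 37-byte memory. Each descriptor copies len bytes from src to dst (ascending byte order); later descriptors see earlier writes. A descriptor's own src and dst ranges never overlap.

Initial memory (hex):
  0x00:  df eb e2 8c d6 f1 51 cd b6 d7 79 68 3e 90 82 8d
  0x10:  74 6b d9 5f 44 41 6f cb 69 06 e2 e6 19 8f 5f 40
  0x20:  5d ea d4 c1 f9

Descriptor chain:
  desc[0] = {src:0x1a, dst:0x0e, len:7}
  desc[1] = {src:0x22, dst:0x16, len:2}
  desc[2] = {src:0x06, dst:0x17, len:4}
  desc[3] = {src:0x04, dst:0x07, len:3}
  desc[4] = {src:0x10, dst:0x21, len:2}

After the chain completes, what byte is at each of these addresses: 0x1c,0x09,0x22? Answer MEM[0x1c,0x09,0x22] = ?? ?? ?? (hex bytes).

  after D0: wrote 7B at 0x0e = e2e6198f5f405d
  after D1: wrote 2B at 0x16 = d4c1
  after D2: wrote 4B at 0x17 = 51cdb6d7
  after D3: wrote 3B at 0x07 = d6f151
  after D4: wrote 2B at 0x21 = 198f
query mem[0x1c]=0x19, mem[0x09]=0x51, mem[0x22]=0x8f

MEM[0x1c,0x09,0x22] = 19 51 8f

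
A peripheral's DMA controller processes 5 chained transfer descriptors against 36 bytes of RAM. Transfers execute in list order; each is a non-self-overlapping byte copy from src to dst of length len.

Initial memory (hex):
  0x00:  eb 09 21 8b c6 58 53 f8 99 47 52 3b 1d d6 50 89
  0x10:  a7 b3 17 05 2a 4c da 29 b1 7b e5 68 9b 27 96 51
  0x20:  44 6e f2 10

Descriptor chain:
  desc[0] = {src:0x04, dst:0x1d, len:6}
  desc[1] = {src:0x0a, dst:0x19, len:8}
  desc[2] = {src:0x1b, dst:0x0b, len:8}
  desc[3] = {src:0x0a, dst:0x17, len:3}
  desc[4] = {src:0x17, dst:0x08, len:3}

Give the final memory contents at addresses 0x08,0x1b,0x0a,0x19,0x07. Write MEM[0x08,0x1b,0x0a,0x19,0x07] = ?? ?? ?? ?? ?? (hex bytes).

[0] 0x04->0x1d len=6 : c6 58 53 f8 99 47
[1] 0x0a->0x19 len=8 : 52 3b 1d d6 50 89 a7 b3
[2] 0x1b->0x0b len=8 : 1d d6 50 89 a7 b3 99 47
[3] 0x0a->0x17 len=3 : 52 1d d6
[4] 0x17->0x08 len=3 : 52 1d d6
query mem[0x08]=0x52, mem[0x1b]=0x1d, mem[0x0a]=0xd6, mem[0x19]=0xd6, mem[0x07]=0xf8

MEM[0x08,0x1b,0x0a,0x19,0x07] = 52 1d d6 d6 f8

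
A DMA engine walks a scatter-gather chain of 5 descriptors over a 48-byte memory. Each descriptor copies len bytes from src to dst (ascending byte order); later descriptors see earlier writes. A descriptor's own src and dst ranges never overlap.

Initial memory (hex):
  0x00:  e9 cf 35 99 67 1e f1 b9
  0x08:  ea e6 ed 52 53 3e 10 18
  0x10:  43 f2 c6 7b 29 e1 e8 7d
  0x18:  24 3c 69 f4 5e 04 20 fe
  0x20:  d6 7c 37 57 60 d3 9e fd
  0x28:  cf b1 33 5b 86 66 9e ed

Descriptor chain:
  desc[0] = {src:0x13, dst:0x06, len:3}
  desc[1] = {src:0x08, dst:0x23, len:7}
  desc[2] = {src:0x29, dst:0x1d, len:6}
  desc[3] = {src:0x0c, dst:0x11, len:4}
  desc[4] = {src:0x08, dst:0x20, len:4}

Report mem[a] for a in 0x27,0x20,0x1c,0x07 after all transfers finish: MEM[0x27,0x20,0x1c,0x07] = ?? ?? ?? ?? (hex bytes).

  after D0: wrote 3B at 0x06 = 7b29e1
  after D1: wrote 7B at 0x23 = e1e6ed52533e10
  after D2: wrote 6B at 0x1d = 10335b86669e
  after D3: wrote 4B at 0x11 = 533e1018
  after D4: wrote 4B at 0x20 = e1e6ed52
query mem[0x27]=0x53, mem[0x20]=0xe1, mem[0x1c]=0x5e, mem[0x07]=0x29

MEM[0x27,0x20,0x1c,0x07] = 53 e1 5e 29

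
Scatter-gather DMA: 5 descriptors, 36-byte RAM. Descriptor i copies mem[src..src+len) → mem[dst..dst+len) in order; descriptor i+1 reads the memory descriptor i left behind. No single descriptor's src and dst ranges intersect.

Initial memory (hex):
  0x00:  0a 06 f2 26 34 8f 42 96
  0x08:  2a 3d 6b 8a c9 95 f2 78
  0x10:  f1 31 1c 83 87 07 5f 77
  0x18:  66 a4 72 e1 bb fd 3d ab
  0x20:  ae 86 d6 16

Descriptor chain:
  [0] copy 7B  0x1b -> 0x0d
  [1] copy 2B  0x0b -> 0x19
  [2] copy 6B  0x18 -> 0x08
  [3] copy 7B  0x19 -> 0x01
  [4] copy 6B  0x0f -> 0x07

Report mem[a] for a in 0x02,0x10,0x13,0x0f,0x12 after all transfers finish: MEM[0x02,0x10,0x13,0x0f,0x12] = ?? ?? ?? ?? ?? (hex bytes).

MEM[0x02,0x10,0x13,0x0f,0x12] = c9 3d 86 fd ae

  after D0: wrote 7B at 0x0d = e1bbfd3dabae86
  after D1: wrote 2B at 0x19 = 8ac9
  after D2: wrote 6B at 0x08 = 668ac9e1bbfd
  after D3: wrote 7B at 0x01 = 8ac9e1bbfd3dab
  after D4: wrote 6B at 0x07 = fd3dabae8687
query mem[0x02]=0xc9, mem[0x10]=0x3d, mem[0x13]=0x86, mem[0x0f]=0xfd, mem[0x12]=0xae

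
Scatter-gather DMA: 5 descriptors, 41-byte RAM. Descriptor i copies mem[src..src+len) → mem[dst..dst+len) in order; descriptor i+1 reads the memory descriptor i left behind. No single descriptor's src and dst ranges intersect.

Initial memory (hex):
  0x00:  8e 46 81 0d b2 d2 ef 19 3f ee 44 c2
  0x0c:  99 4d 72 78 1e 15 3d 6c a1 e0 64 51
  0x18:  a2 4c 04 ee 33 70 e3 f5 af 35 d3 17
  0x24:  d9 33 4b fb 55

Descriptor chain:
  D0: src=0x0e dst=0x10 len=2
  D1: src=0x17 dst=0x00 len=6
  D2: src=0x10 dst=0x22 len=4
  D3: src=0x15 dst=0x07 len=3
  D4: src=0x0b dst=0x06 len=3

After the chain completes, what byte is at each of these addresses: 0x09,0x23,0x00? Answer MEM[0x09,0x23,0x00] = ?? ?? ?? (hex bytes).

MEM[0x09,0x23,0x00] = 51 78 51

[0] 0x0e->0x10 len=2 : 72 78
[1] 0x17->0x00 len=6 : 51 a2 4c 04 ee 33
[2] 0x10->0x22 len=4 : 72 78 3d 6c
[3] 0x15->0x07 len=3 : e0 64 51
[4] 0x0b->0x06 len=3 : c2 99 4d
query mem[0x09]=0x51, mem[0x23]=0x78, mem[0x00]=0x51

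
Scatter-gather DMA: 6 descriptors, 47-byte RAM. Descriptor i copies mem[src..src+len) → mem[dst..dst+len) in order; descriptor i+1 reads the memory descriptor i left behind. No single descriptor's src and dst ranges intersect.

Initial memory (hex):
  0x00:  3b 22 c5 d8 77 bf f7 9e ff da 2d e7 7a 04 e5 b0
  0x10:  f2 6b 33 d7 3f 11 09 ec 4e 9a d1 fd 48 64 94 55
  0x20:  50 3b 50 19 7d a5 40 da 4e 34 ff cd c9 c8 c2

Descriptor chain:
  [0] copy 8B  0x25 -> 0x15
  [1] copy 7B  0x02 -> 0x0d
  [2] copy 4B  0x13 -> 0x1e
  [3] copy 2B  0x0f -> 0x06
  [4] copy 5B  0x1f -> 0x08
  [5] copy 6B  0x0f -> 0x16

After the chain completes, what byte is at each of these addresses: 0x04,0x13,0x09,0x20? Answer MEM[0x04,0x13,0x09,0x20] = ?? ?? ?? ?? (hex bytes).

#0 dst[0x15+8] := {0xa5,0x40,0xda,0x4e,0x34,0xff,0xcd,0xc9}
#1 dst[0x0d+7] := {0xc5,0xd8,0x77,0xbf,0xf7,0x9e,0xff}
#2 dst[0x1e+4] := {0xff,0x3f,0xa5,0x40}
#3 dst[0x06+2] := {0x77,0xbf}
#4 dst[0x08+5] := {0x3f,0xa5,0x40,0x50,0x19}
#5 dst[0x16+6] := {0x77,0xbf,0xf7,0x9e,0xff,0x3f}
query mem[0x04]=0x77, mem[0x13]=0xff, mem[0x09]=0xa5, mem[0x20]=0xa5

MEM[0x04,0x13,0x09,0x20] = 77 ff a5 a5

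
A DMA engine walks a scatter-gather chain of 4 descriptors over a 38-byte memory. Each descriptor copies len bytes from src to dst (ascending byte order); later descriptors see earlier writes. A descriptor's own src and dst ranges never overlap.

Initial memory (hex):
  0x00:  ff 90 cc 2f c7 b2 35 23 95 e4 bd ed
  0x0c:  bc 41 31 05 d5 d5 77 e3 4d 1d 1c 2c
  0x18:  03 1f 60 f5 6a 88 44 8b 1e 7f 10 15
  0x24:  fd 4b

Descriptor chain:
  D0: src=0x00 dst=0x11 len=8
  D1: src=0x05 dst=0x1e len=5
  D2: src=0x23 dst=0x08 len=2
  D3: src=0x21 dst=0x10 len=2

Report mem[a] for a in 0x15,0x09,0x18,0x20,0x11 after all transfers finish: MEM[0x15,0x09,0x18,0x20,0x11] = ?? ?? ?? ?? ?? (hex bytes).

#0 dst[0x11+8] := {0xff,0x90,0xcc,0x2f,0xc7,0xb2,0x35,0x23}
#1 dst[0x1e+5] := {0xb2,0x35,0x23,0x95,0xe4}
#2 dst[0x08+2] := {0x15,0xfd}
#3 dst[0x10+2] := {0x95,0xe4}
query mem[0x15]=0xc7, mem[0x09]=0xfd, mem[0x18]=0x23, mem[0x20]=0x23, mem[0x11]=0xe4

MEM[0x15,0x09,0x18,0x20,0x11] = c7 fd 23 23 e4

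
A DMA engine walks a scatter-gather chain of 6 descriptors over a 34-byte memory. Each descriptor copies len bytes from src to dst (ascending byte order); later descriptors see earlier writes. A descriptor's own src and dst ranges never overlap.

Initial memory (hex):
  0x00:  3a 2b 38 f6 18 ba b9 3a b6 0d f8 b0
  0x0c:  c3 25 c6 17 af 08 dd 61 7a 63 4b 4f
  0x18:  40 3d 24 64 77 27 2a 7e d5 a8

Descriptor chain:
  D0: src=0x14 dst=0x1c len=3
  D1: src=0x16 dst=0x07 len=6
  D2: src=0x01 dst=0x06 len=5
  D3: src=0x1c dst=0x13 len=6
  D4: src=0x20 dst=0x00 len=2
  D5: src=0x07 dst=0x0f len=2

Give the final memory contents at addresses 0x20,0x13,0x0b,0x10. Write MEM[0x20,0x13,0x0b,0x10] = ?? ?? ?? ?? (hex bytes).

MEM[0x20,0x13,0x0b,0x10] = d5 7a 24 f6

D0: mem[0x1c..0x1e] <- [7a 63 4b]
D1: mem[0x07..0x0c] <- [4b 4f 40 3d 24 64]
D2: mem[0x06..0x0a] <- [2b 38 f6 18 ba]
D3: mem[0x13..0x18] <- [7a 63 4b 7e d5 a8]
D4: mem[0x00..0x01] <- [d5 a8]
D5: mem[0x0f..0x10] <- [38 f6]
query mem[0x20]=0xd5, mem[0x13]=0x7a, mem[0x0b]=0x24, mem[0x10]=0xf6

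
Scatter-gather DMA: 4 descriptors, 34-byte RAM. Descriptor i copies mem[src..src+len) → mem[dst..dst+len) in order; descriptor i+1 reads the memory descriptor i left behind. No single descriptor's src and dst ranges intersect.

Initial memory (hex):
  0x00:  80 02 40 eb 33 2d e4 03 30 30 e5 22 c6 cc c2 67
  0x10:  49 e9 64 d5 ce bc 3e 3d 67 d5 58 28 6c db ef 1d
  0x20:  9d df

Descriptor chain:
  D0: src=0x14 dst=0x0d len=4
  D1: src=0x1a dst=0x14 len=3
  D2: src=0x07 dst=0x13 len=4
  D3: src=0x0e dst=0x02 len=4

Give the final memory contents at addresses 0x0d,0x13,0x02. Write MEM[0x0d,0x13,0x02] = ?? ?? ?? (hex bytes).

D0: mem[0x0d..0x10] <- [ce bc 3e 3d]
D1: mem[0x14..0x16] <- [58 28 6c]
D2: mem[0x13..0x16] <- [03 30 30 e5]
D3: mem[0x02..0x05] <- [bc 3e 3d e9]
query mem[0x0d]=0xce, mem[0x13]=0x03, mem[0x02]=0xbc

MEM[0x0d,0x13,0x02] = ce 03 bc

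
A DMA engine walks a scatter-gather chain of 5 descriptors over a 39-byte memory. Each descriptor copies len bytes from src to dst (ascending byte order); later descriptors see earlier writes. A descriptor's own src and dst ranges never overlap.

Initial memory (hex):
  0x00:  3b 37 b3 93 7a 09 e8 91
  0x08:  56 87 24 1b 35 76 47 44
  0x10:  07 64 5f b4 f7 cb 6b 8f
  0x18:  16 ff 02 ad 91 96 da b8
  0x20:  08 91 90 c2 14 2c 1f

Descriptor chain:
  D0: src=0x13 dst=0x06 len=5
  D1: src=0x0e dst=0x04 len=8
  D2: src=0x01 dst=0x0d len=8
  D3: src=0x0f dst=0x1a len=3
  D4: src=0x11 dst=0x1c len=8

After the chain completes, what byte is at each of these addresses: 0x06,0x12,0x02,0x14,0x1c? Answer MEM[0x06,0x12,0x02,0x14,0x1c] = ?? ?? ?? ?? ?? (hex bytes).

MEM[0x06,0x12,0x02,0x14,0x1c] = 07 07 b3 5f 44

[0] 0x13->0x06 len=5 : b4 f7 cb 6b 8f
[1] 0x0e->0x04 len=8 : 47 44 07 64 5f b4 f7 cb
[2] 0x01->0x0d len=8 : 37 b3 93 47 44 07 64 5f
[3] 0x0f->0x1a len=3 : 93 47 44
[4] 0x11->0x1c len=8 : 44 07 64 5f cb 6b 8f 16
query mem[0x06]=0x07, mem[0x12]=0x07, mem[0x02]=0xb3, mem[0x14]=0x5f, mem[0x1c]=0x44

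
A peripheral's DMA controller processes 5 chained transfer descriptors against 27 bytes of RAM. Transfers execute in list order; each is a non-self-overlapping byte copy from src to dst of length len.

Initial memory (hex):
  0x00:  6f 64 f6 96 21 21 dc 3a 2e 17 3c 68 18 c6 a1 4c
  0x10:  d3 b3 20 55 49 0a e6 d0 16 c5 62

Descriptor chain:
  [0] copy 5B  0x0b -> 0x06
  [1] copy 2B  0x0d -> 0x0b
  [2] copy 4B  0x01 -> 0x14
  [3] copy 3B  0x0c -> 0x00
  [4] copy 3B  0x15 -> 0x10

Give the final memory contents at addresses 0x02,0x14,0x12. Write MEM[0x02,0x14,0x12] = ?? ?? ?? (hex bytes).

  after D0: wrote 5B at 0x06 = 6818c6a14c
  after D1: wrote 2B at 0x0b = c6a1
  after D2: wrote 4B at 0x14 = 64f69621
  after D3: wrote 3B at 0x00 = a1c6a1
  after D4: wrote 3B at 0x10 = f69621
query mem[0x02]=0xa1, mem[0x14]=0x64, mem[0x12]=0x21

MEM[0x02,0x14,0x12] = a1 64 21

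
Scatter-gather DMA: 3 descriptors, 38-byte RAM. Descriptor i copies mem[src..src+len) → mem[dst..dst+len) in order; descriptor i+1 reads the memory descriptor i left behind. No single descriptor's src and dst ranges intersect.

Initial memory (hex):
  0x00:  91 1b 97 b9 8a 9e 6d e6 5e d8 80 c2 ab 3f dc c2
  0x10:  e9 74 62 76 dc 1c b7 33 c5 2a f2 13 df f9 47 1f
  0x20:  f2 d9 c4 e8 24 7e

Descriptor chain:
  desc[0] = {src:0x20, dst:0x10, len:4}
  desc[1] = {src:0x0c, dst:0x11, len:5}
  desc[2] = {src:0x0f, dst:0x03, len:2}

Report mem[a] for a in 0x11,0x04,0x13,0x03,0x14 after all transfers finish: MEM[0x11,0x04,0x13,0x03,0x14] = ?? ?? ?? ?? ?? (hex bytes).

[0] 0x20->0x10 len=4 : f2 d9 c4 e8
[1] 0x0c->0x11 len=5 : ab 3f dc c2 f2
[2] 0x0f->0x03 len=2 : c2 f2
query mem[0x11]=0xab, mem[0x04]=0xf2, mem[0x13]=0xdc, mem[0x03]=0xc2, mem[0x14]=0xc2

MEM[0x11,0x04,0x13,0x03,0x14] = ab f2 dc c2 c2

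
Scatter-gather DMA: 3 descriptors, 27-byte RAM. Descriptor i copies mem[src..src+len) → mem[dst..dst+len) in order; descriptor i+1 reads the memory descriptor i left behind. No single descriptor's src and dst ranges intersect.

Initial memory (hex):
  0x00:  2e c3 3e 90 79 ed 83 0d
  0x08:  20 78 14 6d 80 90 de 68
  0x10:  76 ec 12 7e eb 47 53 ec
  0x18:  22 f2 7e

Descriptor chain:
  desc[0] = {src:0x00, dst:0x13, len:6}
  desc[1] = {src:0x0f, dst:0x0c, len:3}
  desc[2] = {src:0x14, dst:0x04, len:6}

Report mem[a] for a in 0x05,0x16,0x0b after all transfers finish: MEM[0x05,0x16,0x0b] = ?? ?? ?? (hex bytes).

#0 dst[0x13+6] := {0x2e,0xc3,0x3e,0x90,0x79,0xed}
#1 dst[0x0c+3] := {0x68,0x76,0xec}
#2 dst[0x04+6] := {0xc3,0x3e,0x90,0x79,0xed,0xf2}
query mem[0x05]=0x3e, mem[0x16]=0x90, mem[0x0b]=0x6d

MEM[0x05,0x16,0x0b] = 3e 90 6d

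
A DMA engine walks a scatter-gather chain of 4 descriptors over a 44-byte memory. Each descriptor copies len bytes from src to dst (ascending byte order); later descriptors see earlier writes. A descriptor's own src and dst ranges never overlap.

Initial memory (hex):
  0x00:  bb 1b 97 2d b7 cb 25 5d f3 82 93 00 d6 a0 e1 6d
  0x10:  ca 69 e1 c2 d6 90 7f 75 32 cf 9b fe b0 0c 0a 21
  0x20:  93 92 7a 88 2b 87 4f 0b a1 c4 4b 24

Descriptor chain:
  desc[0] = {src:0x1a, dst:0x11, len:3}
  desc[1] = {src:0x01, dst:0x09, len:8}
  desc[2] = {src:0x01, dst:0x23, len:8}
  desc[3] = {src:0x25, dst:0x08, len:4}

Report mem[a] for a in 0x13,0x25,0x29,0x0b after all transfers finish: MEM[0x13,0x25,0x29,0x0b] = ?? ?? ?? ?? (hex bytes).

[0] 0x1a->0x11 len=3 : 9b fe b0
[1] 0x01->0x09 len=8 : 1b 97 2d b7 cb 25 5d f3
[2] 0x01->0x23 len=8 : 1b 97 2d b7 cb 25 5d f3
[3] 0x25->0x08 len=4 : 2d b7 cb 25
query mem[0x13]=0xb0, mem[0x25]=0x2d, mem[0x29]=0x5d, mem[0x0b]=0x25

MEM[0x13,0x25,0x29,0x0b] = b0 2d 5d 25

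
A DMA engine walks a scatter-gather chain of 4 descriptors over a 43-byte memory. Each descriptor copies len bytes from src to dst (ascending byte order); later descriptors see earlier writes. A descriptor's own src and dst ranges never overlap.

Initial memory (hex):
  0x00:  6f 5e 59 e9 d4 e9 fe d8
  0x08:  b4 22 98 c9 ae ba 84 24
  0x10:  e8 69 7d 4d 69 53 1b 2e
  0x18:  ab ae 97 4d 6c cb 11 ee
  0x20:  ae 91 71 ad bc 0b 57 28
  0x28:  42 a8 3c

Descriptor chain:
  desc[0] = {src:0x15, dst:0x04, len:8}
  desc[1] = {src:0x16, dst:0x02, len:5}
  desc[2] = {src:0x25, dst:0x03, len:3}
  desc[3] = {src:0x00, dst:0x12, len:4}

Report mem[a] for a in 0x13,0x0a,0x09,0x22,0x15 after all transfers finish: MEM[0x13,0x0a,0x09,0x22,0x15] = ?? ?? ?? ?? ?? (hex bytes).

MEM[0x13,0x0a,0x09,0x22,0x15] = 5e 4d 97 71 0b

[0] 0x15->0x04 len=8 : 53 1b 2e ab ae 97 4d 6c
[1] 0x16->0x02 len=5 : 1b 2e ab ae 97
[2] 0x25->0x03 len=3 : 0b 57 28
[3] 0x00->0x12 len=4 : 6f 5e 1b 0b
query mem[0x13]=0x5e, mem[0x0a]=0x4d, mem[0x09]=0x97, mem[0x22]=0x71, mem[0x15]=0x0b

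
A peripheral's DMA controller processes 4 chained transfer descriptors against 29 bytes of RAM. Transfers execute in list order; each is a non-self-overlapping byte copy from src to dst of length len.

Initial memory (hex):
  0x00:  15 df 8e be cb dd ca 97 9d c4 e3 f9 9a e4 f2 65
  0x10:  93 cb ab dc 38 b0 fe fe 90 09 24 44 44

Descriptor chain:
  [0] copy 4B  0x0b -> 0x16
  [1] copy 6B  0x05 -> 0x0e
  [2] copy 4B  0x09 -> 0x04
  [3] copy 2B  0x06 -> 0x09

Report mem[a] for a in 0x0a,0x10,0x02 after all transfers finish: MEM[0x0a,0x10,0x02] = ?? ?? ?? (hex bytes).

  after D0: wrote 4B at 0x16 = f99ae4f2
  after D1: wrote 6B at 0x0e = ddca979dc4e3
  after D2: wrote 4B at 0x04 = c4e3f99a
  after D3: wrote 2B at 0x09 = f99a
query mem[0x0a]=0x9a, mem[0x10]=0x97, mem[0x02]=0x8e

MEM[0x0a,0x10,0x02] = 9a 97 8e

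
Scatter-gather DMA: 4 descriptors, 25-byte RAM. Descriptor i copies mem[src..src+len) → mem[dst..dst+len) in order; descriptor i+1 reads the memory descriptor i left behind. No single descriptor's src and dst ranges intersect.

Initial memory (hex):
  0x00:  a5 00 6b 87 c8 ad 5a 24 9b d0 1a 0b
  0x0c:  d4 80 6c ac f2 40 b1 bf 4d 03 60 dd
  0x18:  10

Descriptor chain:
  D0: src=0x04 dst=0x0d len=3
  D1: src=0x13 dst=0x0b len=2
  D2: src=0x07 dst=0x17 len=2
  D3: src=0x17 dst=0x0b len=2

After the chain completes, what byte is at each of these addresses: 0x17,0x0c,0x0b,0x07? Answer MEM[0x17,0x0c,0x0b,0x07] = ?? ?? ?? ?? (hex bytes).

MEM[0x17,0x0c,0x0b,0x07] = 24 9b 24 24

D0: mem[0x0d..0x0f] <- [c8 ad 5a]
D1: mem[0x0b..0x0c] <- [bf 4d]
D2: mem[0x17..0x18] <- [24 9b]
D3: mem[0x0b..0x0c] <- [24 9b]
query mem[0x17]=0x24, mem[0x0c]=0x9b, mem[0x0b]=0x24, mem[0x07]=0x24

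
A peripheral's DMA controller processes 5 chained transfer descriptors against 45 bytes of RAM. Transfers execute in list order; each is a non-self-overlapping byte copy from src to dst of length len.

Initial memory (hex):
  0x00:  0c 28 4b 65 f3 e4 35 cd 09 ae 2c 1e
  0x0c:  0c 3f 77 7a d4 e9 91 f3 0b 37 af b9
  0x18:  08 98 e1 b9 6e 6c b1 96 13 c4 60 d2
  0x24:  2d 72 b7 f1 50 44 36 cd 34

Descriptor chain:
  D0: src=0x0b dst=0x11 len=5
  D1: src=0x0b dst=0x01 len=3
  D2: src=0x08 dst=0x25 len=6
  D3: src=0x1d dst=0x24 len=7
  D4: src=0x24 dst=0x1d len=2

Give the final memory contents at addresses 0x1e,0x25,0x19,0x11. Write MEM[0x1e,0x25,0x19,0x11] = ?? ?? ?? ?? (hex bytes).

MEM[0x1e,0x25,0x19,0x11] = b1 b1 98 1e

[0] 0x0b->0x11 len=5 : 1e 0c 3f 77 7a
[1] 0x0b->0x01 len=3 : 1e 0c 3f
[2] 0x08->0x25 len=6 : 09 ae 2c 1e 0c 3f
[3] 0x1d->0x24 len=7 : 6c b1 96 13 c4 60 d2
[4] 0x24->0x1d len=2 : 6c b1
query mem[0x1e]=0xb1, mem[0x25]=0xb1, mem[0x19]=0x98, mem[0x11]=0x1e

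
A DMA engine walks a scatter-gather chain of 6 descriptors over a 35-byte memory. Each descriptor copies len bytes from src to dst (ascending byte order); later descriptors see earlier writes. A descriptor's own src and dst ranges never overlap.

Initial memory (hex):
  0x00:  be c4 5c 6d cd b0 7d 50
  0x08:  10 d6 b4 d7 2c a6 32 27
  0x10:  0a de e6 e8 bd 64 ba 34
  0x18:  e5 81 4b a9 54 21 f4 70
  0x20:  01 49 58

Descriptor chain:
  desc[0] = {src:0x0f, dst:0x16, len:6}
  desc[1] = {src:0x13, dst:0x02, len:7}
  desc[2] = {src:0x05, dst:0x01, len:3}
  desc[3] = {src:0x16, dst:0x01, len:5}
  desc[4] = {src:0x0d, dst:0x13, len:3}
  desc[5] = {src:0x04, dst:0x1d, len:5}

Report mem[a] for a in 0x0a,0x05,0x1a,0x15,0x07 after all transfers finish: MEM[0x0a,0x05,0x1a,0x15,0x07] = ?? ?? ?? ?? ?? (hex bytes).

D0: mem[0x16..0x1b] <- [27 0a de e6 e8 bd]
D1: mem[0x02..0x08] <- [e8 bd 64 27 0a de e6]
D2: mem[0x01..0x03] <- [27 0a de]
D3: mem[0x01..0x05] <- [27 0a de e6 e8]
D4: mem[0x13..0x15] <- [a6 32 27]
D5: mem[0x1d..0x21] <- [e6 e8 0a de e6]
query mem[0x0a]=0xb4, mem[0x05]=0xe8, mem[0x1a]=0xe8, mem[0x15]=0x27, mem[0x07]=0xde

MEM[0x0a,0x05,0x1a,0x15,0x07] = b4 e8 e8 27 de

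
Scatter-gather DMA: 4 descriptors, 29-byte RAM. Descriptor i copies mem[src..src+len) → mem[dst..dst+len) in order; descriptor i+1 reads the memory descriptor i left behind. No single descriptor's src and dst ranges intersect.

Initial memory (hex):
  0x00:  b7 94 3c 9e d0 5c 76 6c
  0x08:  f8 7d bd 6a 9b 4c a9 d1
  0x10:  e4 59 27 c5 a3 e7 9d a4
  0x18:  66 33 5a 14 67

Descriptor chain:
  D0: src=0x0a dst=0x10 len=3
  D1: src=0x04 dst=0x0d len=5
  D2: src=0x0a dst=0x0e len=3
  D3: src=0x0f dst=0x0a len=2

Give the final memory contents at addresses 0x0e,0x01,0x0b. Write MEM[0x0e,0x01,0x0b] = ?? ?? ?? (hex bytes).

  after D0: wrote 3B at 0x10 = bd6a9b
  after D1: wrote 5B at 0x0d = d05c766cf8
  after D2: wrote 3B at 0x0e = bd6a9b
  after D3: wrote 2B at 0x0a = 6a9b
query mem[0x0e]=0xbd, mem[0x01]=0x94, mem[0x0b]=0x9b

MEM[0x0e,0x01,0x0b] = bd 94 9b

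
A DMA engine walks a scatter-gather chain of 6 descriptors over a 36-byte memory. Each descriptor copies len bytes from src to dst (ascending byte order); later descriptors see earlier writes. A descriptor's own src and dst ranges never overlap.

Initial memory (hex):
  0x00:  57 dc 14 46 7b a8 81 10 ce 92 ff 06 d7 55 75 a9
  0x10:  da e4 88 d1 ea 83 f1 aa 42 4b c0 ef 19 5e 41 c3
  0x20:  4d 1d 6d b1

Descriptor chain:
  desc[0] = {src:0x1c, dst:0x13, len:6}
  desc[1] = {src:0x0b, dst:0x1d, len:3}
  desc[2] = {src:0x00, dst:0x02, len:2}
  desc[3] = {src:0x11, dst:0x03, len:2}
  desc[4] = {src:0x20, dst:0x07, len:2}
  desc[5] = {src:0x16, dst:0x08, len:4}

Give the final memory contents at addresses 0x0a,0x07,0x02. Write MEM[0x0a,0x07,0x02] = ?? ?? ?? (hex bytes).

MEM[0x0a,0x07,0x02] = 1d 4d 57

  after D0: wrote 6B at 0x13 = 195e41c34d1d
  after D1: wrote 3B at 0x1d = 06d755
  after D2: wrote 2B at 0x02 = 57dc
  after D3: wrote 2B at 0x03 = e488
  after D4: wrote 2B at 0x07 = 4d1d
  after D5: wrote 4B at 0x08 = c34d1d4b
query mem[0x0a]=0x1d, mem[0x07]=0x4d, mem[0x02]=0x57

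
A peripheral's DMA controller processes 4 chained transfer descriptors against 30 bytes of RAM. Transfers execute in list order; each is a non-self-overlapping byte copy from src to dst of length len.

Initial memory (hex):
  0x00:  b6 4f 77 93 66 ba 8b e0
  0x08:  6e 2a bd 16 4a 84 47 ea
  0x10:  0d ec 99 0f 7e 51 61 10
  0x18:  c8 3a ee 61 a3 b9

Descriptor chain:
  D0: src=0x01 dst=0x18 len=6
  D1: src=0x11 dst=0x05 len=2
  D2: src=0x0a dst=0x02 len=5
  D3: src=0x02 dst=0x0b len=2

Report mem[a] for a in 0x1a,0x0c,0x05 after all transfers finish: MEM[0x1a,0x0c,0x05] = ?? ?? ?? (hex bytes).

MEM[0x1a,0x0c,0x05] = 93 16 84

#0 dst[0x18+6] := {0x4f,0x77,0x93,0x66,0xba,0x8b}
#1 dst[0x05+2] := {0xec,0x99}
#2 dst[0x02+5] := {0xbd,0x16,0x4a,0x84,0x47}
#3 dst[0x0b+2] := {0xbd,0x16}
query mem[0x1a]=0x93, mem[0x0c]=0x16, mem[0x05]=0x84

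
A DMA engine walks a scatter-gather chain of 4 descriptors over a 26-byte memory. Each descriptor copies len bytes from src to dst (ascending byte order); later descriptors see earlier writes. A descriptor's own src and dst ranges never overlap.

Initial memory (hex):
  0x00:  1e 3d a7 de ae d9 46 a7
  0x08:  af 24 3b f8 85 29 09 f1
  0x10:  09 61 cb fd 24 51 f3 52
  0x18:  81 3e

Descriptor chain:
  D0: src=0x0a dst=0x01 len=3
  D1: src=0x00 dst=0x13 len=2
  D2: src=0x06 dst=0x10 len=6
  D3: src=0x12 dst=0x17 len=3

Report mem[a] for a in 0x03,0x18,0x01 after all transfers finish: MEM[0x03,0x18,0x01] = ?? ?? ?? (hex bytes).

MEM[0x03,0x18,0x01] = 85 24 3b

#0 dst[0x01+3] := {0x3b,0xf8,0x85}
#1 dst[0x13+2] := {0x1e,0x3b}
#2 dst[0x10+6] := {0x46,0xa7,0xaf,0x24,0x3b,0xf8}
#3 dst[0x17+3] := {0xaf,0x24,0x3b}
query mem[0x03]=0x85, mem[0x18]=0x24, mem[0x01]=0x3b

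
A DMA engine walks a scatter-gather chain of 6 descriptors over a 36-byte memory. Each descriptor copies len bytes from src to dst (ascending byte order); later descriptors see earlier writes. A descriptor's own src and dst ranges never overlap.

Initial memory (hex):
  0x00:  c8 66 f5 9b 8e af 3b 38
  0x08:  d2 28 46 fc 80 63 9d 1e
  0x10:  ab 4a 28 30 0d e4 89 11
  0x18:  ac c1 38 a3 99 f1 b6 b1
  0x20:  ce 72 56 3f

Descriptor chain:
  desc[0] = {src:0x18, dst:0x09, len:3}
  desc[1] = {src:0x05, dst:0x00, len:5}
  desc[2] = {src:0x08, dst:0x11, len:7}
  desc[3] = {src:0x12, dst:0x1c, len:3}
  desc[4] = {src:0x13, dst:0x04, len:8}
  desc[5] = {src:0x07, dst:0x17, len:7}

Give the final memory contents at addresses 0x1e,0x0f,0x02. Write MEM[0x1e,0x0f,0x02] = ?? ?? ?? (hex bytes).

MEM[0x1e,0x0f,0x02] = 38 1e 38

[0] 0x18->0x09 len=3 : ac c1 38
[1] 0x05->0x00 len=5 : af 3b 38 d2 ac
[2] 0x08->0x11 len=7 : d2 ac c1 38 80 63 9d
[3] 0x12->0x1c len=3 : ac c1 38
[4] 0x13->0x04 len=8 : c1 38 80 63 9d ac c1 38
[5] 0x07->0x17 len=7 : 63 9d ac c1 38 80 63
query mem[0x1e]=0x38, mem[0x0f]=0x1e, mem[0x02]=0x38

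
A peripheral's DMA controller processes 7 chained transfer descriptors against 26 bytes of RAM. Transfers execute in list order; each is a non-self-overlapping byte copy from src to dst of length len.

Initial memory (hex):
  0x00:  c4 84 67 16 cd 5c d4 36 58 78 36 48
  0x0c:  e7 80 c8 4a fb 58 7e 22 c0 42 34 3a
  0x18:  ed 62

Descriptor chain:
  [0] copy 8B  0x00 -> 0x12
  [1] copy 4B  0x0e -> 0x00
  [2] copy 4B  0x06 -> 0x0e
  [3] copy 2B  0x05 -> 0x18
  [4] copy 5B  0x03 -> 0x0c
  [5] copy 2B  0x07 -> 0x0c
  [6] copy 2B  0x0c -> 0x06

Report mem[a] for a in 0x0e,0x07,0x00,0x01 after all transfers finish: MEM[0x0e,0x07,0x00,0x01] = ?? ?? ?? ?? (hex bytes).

MEM[0x0e,0x07,0x00,0x01] = 5c 58 c8 4a

  after D0: wrote 8B at 0x12 = c4846716cd5cd436
  after D1: wrote 4B at 0x00 = c84afb58
  after D2: wrote 4B at 0x0e = d4365878
  after D3: wrote 2B at 0x18 = 5cd4
  after D4: wrote 5B at 0x0c = 58cd5cd436
  after D5: wrote 2B at 0x0c = 3658
  after D6: wrote 2B at 0x06 = 3658
query mem[0x0e]=0x5c, mem[0x07]=0x58, mem[0x00]=0xc8, mem[0x01]=0x4a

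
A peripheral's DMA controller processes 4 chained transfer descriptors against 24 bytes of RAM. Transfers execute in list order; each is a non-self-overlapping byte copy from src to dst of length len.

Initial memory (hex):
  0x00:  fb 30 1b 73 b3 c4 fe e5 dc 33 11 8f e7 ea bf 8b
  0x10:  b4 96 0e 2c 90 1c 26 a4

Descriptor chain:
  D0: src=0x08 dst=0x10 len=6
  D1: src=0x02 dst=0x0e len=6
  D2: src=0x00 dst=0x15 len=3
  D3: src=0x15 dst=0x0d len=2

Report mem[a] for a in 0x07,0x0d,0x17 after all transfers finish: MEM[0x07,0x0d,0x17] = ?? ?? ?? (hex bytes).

MEM[0x07,0x0d,0x17] = e5 fb 1b

D0: mem[0x10..0x15] <- [dc 33 11 8f e7 ea]
D1: mem[0x0e..0x13] <- [1b 73 b3 c4 fe e5]
D2: mem[0x15..0x17] <- [fb 30 1b]
D3: mem[0x0d..0x0e] <- [fb 30]
query mem[0x07]=0xe5, mem[0x0d]=0xfb, mem[0x17]=0x1b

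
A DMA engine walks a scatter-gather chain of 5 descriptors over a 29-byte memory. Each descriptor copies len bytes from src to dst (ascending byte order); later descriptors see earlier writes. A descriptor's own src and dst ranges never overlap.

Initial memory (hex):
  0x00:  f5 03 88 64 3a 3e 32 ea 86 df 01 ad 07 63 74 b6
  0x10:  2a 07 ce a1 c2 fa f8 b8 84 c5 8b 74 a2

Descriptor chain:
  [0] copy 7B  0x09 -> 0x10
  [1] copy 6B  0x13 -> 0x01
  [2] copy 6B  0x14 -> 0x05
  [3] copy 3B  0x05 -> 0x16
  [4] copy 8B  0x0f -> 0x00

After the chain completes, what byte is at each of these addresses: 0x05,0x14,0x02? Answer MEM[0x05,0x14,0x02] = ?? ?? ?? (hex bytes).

D0: mem[0x10..0x16] <- [df 01 ad 07 63 74 b6]
D1: mem[0x01..0x06] <- [07 63 74 b6 b8 84]
D2: mem[0x05..0x0a] <- [63 74 b6 b8 84 c5]
D3: mem[0x16..0x18] <- [63 74 b6]
D4: mem[0x00..0x07] <- [b6 df 01 ad 07 63 74 63]
query mem[0x05]=0x63, mem[0x14]=0x63, mem[0x02]=0x01

MEM[0x05,0x14,0x02] = 63 63 01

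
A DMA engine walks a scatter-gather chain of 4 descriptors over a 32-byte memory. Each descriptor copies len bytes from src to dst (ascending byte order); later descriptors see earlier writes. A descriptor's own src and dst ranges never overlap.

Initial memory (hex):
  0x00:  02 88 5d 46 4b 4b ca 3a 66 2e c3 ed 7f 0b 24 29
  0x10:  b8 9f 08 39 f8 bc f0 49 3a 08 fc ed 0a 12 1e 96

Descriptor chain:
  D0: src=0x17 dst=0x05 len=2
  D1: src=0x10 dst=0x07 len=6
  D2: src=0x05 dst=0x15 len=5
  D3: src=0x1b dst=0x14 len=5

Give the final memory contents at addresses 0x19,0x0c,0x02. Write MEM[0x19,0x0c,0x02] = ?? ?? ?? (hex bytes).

#0 dst[0x05+2] := {0x49,0x3a}
#1 dst[0x07+6] := {0xb8,0x9f,0x08,0x39,0xf8,0xbc}
#2 dst[0x15+5] := {0x49,0x3a,0xb8,0x9f,0x08}
#3 dst[0x14+5] := {0xed,0x0a,0x12,0x1e,0x96}
query mem[0x19]=0x08, mem[0x0c]=0xbc, mem[0x02]=0x5d

MEM[0x19,0x0c,0x02] = 08 bc 5d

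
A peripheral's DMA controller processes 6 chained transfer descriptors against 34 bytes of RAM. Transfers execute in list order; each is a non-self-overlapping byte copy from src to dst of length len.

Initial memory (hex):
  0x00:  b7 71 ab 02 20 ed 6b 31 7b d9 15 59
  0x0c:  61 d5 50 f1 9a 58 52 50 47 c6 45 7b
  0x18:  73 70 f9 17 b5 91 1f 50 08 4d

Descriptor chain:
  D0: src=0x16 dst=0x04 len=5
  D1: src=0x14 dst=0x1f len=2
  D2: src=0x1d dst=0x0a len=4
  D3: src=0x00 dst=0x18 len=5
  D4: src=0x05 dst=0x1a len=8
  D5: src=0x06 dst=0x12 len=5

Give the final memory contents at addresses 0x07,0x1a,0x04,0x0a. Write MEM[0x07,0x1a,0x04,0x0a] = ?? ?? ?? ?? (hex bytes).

[0] 0x16->0x04 len=5 : 45 7b 73 70 f9
[1] 0x14->0x1f len=2 : 47 c6
[2] 0x1d->0x0a len=4 : 91 1f 47 c6
[3] 0x00->0x18 len=5 : b7 71 ab 02 45
[4] 0x05->0x1a len=8 : 7b 73 70 f9 d9 91 1f 47
[5] 0x06->0x12 len=5 : 73 70 f9 d9 91
query mem[0x07]=0x70, mem[0x1a]=0x7b, mem[0x04]=0x45, mem[0x0a]=0x91

MEM[0x07,0x1a,0x04,0x0a] = 70 7b 45 91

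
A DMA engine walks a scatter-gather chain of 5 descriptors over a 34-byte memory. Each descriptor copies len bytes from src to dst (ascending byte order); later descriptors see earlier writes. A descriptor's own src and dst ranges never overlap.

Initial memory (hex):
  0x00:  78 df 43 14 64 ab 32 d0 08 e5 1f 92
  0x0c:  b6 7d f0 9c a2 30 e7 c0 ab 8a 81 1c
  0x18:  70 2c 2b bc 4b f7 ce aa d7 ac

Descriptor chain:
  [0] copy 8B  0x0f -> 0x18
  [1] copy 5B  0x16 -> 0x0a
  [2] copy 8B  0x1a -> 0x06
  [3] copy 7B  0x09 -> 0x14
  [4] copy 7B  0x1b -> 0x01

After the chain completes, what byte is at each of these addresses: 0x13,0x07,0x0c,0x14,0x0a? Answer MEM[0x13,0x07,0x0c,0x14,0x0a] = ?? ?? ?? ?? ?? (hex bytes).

MEM[0x13,0x07,0x0c,0x14,0x0a] = c0 ac d7 ab 8a

D0: mem[0x18..0x1f] <- [9c a2 30 e7 c0 ab 8a 81]
D1: mem[0x0a..0x0e] <- [81 1c 9c a2 30]
D2: mem[0x06..0x0d] <- [30 e7 c0 ab 8a 81 d7 ac]
D3: mem[0x14..0x1a] <- [ab 8a 81 d7 ac 30 9c]
D4: mem[0x01..0x07] <- [e7 c0 ab 8a 81 d7 ac]
query mem[0x13]=0xc0, mem[0x07]=0xac, mem[0x0c]=0xd7, mem[0x14]=0xab, mem[0x0a]=0x8a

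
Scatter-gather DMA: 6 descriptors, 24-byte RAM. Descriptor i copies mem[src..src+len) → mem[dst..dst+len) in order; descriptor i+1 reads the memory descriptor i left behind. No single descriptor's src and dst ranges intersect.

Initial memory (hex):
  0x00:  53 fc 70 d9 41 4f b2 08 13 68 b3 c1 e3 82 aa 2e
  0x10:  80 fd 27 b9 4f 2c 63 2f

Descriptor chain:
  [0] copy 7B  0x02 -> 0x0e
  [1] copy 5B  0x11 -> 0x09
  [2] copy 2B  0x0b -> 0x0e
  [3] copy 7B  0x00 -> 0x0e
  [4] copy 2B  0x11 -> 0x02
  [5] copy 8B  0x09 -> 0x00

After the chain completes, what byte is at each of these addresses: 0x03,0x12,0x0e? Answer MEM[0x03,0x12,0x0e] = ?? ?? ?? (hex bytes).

  after D0: wrote 7B at 0x0e = 70d9414fb20813
  after D1: wrote 5B at 0x09 = 4fb208132c
  after D2: wrote 2B at 0x0e = 0813
  after D3: wrote 7B at 0x0e = 53fc70d9414fb2
  after D4: wrote 2B at 0x02 = d941
  after D5: wrote 8B at 0x00 = 4fb208132c53fc70
query mem[0x03]=0x13, mem[0x12]=0x41, mem[0x0e]=0x53

MEM[0x03,0x12,0x0e] = 13 41 53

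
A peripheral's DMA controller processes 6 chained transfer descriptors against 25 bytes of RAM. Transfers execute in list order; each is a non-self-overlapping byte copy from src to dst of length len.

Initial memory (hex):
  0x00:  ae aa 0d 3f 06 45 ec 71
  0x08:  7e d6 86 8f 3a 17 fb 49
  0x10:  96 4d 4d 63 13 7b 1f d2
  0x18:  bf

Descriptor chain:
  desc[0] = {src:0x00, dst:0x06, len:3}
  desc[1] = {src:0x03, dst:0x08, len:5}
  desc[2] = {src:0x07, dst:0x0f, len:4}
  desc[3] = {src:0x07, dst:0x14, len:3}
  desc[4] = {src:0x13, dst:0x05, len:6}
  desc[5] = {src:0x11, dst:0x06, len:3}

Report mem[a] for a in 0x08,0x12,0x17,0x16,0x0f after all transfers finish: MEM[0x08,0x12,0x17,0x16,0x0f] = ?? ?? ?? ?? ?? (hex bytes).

D0: mem[0x06..0x08] <- [ae aa 0d]
D1: mem[0x08..0x0c] <- [3f 06 45 ae aa]
D2: mem[0x0f..0x12] <- [aa 3f 06 45]
D3: mem[0x14..0x16] <- [aa 3f 06]
D4: mem[0x05..0x0a] <- [63 aa 3f 06 d2 bf]
D5: mem[0x06..0x08] <- [06 45 63]
query mem[0x08]=0x63, mem[0x12]=0x45, mem[0x17]=0xd2, mem[0x16]=0x06, mem[0x0f]=0xaa

MEM[0x08,0x12,0x17,0x16,0x0f] = 63 45 d2 06 aa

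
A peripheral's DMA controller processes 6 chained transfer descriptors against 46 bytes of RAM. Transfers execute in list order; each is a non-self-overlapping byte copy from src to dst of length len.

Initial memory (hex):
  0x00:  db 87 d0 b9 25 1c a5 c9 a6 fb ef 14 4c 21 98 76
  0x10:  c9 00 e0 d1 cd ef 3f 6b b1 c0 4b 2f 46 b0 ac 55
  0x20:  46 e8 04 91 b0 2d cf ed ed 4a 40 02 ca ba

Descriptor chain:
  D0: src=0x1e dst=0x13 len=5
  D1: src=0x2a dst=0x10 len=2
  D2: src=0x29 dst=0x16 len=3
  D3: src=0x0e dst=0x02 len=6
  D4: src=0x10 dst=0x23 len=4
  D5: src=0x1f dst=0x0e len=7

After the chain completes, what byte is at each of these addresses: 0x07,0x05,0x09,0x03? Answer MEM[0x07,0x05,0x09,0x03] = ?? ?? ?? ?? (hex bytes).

MEM[0x07,0x05,0x09,0x03] = ac 02 fb 76

D0: mem[0x13..0x17] <- [ac 55 46 e8 04]
D1: mem[0x10..0x11] <- [40 02]
D2: mem[0x16..0x18] <- [4a 40 02]
D3: mem[0x02..0x07] <- [98 76 40 02 e0 ac]
D4: mem[0x23..0x26] <- [40 02 e0 ac]
D5: mem[0x0e..0x14] <- [55 46 e8 04 40 02 e0]
query mem[0x07]=0xac, mem[0x05]=0x02, mem[0x09]=0xfb, mem[0x03]=0x76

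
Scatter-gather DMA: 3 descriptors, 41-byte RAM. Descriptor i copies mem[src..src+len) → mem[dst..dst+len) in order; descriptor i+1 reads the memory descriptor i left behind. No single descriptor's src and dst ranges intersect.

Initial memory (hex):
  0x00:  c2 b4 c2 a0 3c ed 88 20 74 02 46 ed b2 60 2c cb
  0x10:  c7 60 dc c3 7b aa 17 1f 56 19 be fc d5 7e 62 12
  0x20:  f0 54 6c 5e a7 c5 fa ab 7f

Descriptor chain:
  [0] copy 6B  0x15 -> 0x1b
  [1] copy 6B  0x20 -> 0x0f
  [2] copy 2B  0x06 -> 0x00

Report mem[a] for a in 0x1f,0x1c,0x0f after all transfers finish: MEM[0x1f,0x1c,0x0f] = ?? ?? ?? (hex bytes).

MEM[0x1f,0x1c,0x0f] = 19 17 be

  after D0: wrote 6B at 0x1b = aa171f5619be
  after D1: wrote 6B at 0x0f = be546c5ea7c5
  after D2: wrote 2B at 0x00 = 8820
query mem[0x1f]=0x19, mem[0x1c]=0x17, mem[0x0f]=0xbe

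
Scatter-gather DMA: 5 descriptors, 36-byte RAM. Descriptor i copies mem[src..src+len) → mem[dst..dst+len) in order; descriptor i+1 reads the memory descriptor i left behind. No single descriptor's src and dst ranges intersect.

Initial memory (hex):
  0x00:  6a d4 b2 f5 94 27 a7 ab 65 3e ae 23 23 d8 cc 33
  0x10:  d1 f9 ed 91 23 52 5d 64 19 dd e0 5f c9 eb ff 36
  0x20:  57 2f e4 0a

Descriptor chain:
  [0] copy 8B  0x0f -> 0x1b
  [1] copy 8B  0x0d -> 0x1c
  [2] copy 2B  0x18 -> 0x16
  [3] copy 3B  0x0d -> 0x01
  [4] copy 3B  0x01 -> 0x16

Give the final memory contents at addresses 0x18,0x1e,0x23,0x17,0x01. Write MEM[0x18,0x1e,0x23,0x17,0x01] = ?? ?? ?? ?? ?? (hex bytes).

MEM[0x18,0x1e,0x23,0x17,0x01] = 33 33 23 cc d8

  after D0: wrote 8B at 0x1b = 33d1f9ed9123525d
  after D1: wrote 8B at 0x1c = d8cc33d1f9ed9123
  after D2: wrote 2B at 0x16 = 19dd
  after D3: wrote 3B at 0x01 = d8cc33
  after D4: wrote 3B at 0x16 = d8cc33
query mem[0x18]=0x33, mem[0x1e]=0x33, mem[0x23]=0x23, mem[0x17]=0xcc, mem[0x01]=0xd8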